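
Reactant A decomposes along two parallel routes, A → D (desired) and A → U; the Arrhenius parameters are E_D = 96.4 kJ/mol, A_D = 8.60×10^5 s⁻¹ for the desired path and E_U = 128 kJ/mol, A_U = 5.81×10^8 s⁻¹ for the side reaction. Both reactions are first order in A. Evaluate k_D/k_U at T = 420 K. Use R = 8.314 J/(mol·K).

Since both paths have the same order in A, the concentration cancels and S_{D/U} = k_D/k_U = (A_D/A_U)·exp[(E_U−E_D)/(RT)].
(E_U−E_D)/(RT) = (128−96.4)×10³/(8.314×420) = 31600/3492 = 9.050.
k_D/k_U = (8.60×10^5/5.81×10^8)·exp(9.050) = 0.001480 × 8515 = 12.6.

12.6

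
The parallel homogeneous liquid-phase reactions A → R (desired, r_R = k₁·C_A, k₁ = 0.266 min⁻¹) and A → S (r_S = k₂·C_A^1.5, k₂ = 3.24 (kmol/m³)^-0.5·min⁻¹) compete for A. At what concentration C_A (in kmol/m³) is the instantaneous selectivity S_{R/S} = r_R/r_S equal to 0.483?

S_{R/S} = (k₁/k₂)·C_A^-0.5 ⇒ C_A = (S·k₂/k₁)^(-2).
= (0.483×3.24/0.266)^(-2) = (5.883)^(-2) = 0.0289 kmol/m³.

0.0289 kmol/m³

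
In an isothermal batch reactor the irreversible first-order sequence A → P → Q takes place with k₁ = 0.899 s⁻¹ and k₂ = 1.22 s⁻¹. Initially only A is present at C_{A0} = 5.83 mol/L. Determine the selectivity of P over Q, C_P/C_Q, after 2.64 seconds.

The intermediate concentration in a first-order A→B→C sequence is C_P = k₁C_{A0}(e^(−k₁t) − e^(−k₂t))/(k₂−k₁).
e^(−k₁t) = e^(−0.899×2.64) = e^(−2.373) = 0.09317; e^(−k₂t) = e^(−3.221) = 0.03992.
C_P = 0.899×5.83/(1.22−0.899) × (0.09317−0.03992) = 16.33×0.05324 = 0.8693 mol/L.
C_A = C_{A0}e^(−k₁t) = 0.5432 mol/L, so C_Q = C_{A0}−C_A−C_P = 4.417 mol/L; C_P/C_Q = 0.197.

0.197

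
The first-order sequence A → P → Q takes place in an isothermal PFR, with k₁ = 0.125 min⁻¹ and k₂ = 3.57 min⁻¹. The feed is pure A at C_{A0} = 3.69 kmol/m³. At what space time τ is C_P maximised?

0.973 min

The intermediate peaks when r₁ = r₂, i.e. k₁e^(−k₁τ) = k₂e^(−k₂τ), giving τ_opt = ln(k₂/k₁)/(k₂−k₁).
= ln(3.57/0.125)/(3.57−0.125) = ln(28.56)/3.445 = 3.352/3.445 = 0.973 min.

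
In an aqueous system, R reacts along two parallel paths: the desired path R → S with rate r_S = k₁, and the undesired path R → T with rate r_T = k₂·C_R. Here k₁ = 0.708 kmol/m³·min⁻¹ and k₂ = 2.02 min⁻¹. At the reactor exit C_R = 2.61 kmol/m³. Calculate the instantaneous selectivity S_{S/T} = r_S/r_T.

S_{S/T} = r_S/r_T = (k₁)/(k₂·C_R) = (k₁/k₂)·C_R⁻¹.
= (0.708) / (2.02×2.610) = 0.7080/5.272 = 0.134.

0.134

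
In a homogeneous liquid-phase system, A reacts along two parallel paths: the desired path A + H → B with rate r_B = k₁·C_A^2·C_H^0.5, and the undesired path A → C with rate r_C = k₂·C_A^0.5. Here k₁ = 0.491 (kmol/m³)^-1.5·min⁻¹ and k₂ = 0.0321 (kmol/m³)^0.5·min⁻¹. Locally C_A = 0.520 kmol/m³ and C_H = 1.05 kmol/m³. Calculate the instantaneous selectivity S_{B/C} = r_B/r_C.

5.88

S_{B/C} = r_B/r_C = (k₁·C_A^2·C_H^0.5)/(k₂·C_A^0.5) = (k₁/k₂)·C_A^1.5·C_H^0.5.
= (0.491×0.5200^2×1.050^0.5) / (0.0321×0.5200^0.5) = 0.1360/0.02315 = 5.88.
Since the desired path is higher order in A, keeping C_A high (PFR or concentrated feed) favours B.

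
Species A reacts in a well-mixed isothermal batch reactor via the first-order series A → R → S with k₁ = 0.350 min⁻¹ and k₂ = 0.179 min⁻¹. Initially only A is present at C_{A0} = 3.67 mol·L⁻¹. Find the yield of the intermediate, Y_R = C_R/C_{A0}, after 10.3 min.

The intermediate concentration in a first-order A→B→C sequence is C_R = k₁C_{A0}(e^(−k₁t) − e^(−k₂t))/(k₂−k₁).
e^(−k₁t) = e^(−0.350×10.3) = e^(−3.605) = 0.02719; e^(−k₂t) = e^(−1.844) = 0.1582.
C_R = 0.350×3.67/(0.179−0.350) × (0.02719−0.1582) = (-7.512)×(-0.1310) = 0.9844 mol·L⁻¹.
Y_R = C_R/C_{A0} = 0.9844/3.67 = 0.268.

0.268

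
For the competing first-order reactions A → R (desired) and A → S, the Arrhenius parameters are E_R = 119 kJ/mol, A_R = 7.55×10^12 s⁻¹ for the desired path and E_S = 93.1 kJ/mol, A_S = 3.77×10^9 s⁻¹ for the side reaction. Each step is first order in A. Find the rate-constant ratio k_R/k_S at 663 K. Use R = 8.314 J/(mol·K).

k_R/k_S = (A_R/A_S)·exp[−(E_R−E_S)/(RT)] = (A_R/A_S)·exp[(E_S−E_R)/(RT)].
(E_S−E_R)/(RT) = (93.1−119)×10³/(8.314×663) = -25900/5512 = -4.699.
k_R/k_S = (7.55×10^12/3.77×10^9)·exp(-4.699) = 2003 × 0.009107 = 18.2.
Since E_R > E_S, raising the temperature improves selectivity toward R.

18.2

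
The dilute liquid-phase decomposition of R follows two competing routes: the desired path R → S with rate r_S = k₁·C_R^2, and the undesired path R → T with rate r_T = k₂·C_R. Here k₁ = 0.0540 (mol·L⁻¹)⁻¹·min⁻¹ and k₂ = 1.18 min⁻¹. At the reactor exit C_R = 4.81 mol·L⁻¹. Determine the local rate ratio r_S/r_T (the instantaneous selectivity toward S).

0.220

S_{S/T} = r_S/r_T = (k₁·C_R^2)/(k₂·C_R) = (k₁/k₂)·C_R.
= (0.0540×4.810^2) / (1.18×4.810) = 1.249/5.676 = 0.220.
Since the desired path is higher order in R, keeping C_R high (PFR or concentrated feed) favours S.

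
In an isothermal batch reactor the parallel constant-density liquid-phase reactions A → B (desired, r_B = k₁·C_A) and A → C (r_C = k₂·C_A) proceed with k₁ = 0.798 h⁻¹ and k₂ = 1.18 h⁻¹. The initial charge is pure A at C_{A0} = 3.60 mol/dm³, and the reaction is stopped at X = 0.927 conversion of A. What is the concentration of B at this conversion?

1.35 mol/dm³

C_A = C_{A0}(1−X) = 0.2628 mol/dm³.
Both paths are first order in A, so the instantaneous fraction to B is constant: dC_B/d(−C_A) = k₁/(k₁+k₂) = 0.4034.
C_B = 0.4034·(C_{A0}−C_A) = 0.4034×3.337 = 1.35 mol/dm³.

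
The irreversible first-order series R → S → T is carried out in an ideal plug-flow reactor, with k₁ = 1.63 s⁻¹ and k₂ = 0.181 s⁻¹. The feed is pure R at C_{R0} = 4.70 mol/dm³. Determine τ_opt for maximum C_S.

Setting dC_S/dτ = 0 gives τ_opt = ln(k₂/k₁)/(k₂−k₁).
= ln(0.181/1.63)/(0.181−1.63) = ln(0.1110)/-1.449 = -2.198/-1.449 = 1.52 s.

1.52 s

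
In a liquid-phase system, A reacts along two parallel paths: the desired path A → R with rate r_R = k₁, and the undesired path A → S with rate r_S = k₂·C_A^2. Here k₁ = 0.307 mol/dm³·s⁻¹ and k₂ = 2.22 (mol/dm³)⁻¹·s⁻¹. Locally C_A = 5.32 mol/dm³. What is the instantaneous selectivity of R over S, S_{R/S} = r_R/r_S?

0.00489

S_{R/S} = r_R/r_S = (k₁)/(k₂·C_A^2) = (k₁/k₂)·C_A^-2.
= (0.307) / (2.22×5.320^2) = 0.3070/62.83 = 0.00489.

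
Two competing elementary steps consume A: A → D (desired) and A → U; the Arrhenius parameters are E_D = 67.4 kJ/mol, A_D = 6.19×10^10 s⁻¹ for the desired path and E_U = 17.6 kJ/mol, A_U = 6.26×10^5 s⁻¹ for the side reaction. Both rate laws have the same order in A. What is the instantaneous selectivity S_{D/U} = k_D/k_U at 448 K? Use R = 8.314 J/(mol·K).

k_D/k_U = (A_D/A_U)·exp[−(E_D−E_U)/(RT)] = (A_D/A_U)·exp[(E_U−E_D)/(RT)].
(E_U−E_D)/(RT) = (17.6−67.4)×10³/(8.314×448) = -49800/3725 = -13.37.
k_D/k_U = (6.19×10^10/6.26×10^5)·exp(-13.37) = 98882 × 1.561×10^-6 = 0.154.
Since E_D > E_U, raising the temperature improves selectivity toward D.

0.154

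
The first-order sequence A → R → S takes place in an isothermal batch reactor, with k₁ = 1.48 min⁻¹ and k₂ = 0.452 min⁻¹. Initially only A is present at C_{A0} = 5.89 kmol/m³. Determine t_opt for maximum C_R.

The intermediate peaks when r₁ = r₂, i.e. k₁e^(−k₁t) = k₂e^(−k₂t), giving t_opt = ln(k₂/k₁)/(k₂−k₁).
= ln(0.452/1.48)/(0.452−1.48) = ln(0.3054)/-1.028 = -1.186/-1.028 = 1.15 min.

1.15 min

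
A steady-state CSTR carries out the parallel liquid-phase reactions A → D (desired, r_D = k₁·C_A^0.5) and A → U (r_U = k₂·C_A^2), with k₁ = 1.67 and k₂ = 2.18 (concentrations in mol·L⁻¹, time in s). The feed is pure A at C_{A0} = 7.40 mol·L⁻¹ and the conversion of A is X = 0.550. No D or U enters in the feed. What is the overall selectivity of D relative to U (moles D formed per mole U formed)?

Exit C_A = C_{A0}(1−X) = 7.40×0.450 = 3.330 mol·L⁻¹.
A CSTR operates uniformly at the exit composition, giving r_D = 3.047 and r_U = 24.17 (each k·C_A^n at C_A = 3.330).
Overall selectivity = C_D/C_U = r_Dτ/(r_Uτ) = r_D/r_U = 0.126.

0.126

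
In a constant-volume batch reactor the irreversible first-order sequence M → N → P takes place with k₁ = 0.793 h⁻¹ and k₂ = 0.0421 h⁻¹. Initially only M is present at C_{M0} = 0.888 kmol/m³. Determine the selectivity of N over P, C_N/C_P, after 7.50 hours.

The intermediate concentration in a first-order A→B→C sequence is C_N = k₁C_{M0}(e^(−k₁t) − e^(−k₂t))/(k₂−k₁).
e^(−k₁t) = e^(−0.793×7.50) = e^(−5.948) = 0.002612; e^(−k₂t) = e^(−0.3157) = 0.7292.
C_N = 0.793×0.888/(0.0421−0.793) × (0.002612−0.7292) = (-0.9378)×(-0.7266) = 0.6814 kmol/m³.
C_M = C_{M0}e^(−k₁t) = 0.002320 kmol/m³, so C_P = C_{M0}−C_M−C_N = 0.2043 kmol/m³; C_N/C_P = 3.34.

3.34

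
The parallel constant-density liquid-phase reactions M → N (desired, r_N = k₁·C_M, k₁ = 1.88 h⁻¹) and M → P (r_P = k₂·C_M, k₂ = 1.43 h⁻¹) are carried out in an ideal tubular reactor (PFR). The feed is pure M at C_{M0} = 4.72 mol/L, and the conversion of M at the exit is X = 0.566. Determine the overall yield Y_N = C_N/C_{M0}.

C_M = C_{M0}(1−X) = 2.048 mol/L.
Both paths are first order in M, so the instantaneous fraction to N is constant: dC_N/d(−C_M) = k₁/(k₁+k₂) = 0.5680.
C_N = 0.5680·(C_{M0}−C_M) = 0.5680×2.672 = 1.52 mol/L.
Y_N = C_N/C_{M0} = 1.517/4.72 = 0.321.

0.321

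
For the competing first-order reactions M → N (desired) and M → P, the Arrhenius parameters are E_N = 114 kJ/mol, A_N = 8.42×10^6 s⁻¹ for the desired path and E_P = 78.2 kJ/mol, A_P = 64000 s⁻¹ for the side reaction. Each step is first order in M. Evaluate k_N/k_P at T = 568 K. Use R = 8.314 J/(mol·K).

Since both paths have the same order in M, the concentration cancels and S_{N/P} = k_N/k_P = (A_N/A_P)·exp[(E_P−E_N)/(RT)].
(E_P−E_N)/(RT) = (78.2−114)×10³/(8.314×568) = -35800/4722 = -7.581.
k_N/k_P = (8.42×10^6/64000)·exp(-7.581) = 131.6 × 5.101×10^-4 = 0.0671.
Since E_N > E_P, raising the temperature improves selectivity toward N.

0.0671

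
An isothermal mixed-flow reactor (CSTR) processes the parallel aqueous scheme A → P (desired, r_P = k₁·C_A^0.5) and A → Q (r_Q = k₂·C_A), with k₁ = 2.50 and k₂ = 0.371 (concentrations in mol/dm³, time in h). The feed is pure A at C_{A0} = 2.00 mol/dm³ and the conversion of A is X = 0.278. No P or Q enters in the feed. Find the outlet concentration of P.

Exit C_A = C_{A0}(1−X) = 2.00×0.722 = 1.444 mol/dm³.
A CSTR operates uniformly at the exit composition, giving r_P = 3.004 and r_Q = 0.5357 (each k·C_A^n at C_A = 1.444).
Fraction of consumed A going to P: r_P/(r_P+r_Q) = 0.8487.
C_P = 0.8487·C_{A0}·X = 0.8487×2.00×0.278 = 0.472 mol/dm³.

0.472 mol/dm³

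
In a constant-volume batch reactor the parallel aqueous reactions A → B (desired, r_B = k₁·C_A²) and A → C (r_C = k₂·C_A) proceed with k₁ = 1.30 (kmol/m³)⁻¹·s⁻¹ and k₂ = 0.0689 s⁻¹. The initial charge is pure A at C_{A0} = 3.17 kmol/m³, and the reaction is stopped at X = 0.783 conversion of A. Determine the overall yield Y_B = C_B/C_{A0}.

C_A = C_{A0}(1−X) = 0.6879 kmol/m³.
Along a PFR/batch, dC_C/dC_A = −r_C/(r_B+r_C) = −k₂/(k₂+k₁·C_A).
Integrating from C_{A0} to C_A: C_C = (0.0689/1.30)·ln[(0.0689+1.30·3.17)/(0.0689+1.30·0.688)] = 0.05300·ln(4.190/0.9632) = 0.07792 kmol/m³.
Then C_B = (C_{A0}−C_A) − C_C = 2.482 − 0.07792 = 2.404 kmol/m³.
Y_B = C_B/C_{A0} = 2.404/3.17 = 0.758.

0.758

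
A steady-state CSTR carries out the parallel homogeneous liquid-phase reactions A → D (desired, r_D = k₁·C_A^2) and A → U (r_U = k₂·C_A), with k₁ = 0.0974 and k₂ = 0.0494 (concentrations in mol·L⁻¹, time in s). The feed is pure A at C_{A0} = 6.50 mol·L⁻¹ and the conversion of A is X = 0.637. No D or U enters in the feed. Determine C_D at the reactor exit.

3.41 mol·L⁻¹

Exit C_A = C_{A0}(1−X) = 6.50×0.363 = 2.359 mol·L⁻¹.
A CSTR operates uniformly at the exit composition, giving r_D = 0.5422 and r_U = 0.1166 (each k·C_A^n at C_A = 2.359).
Fraction of consumed A going to D: r_D/(r_D+r_U) = 0.8231.
C_D = 0.8231·C_{A0}·X = 0.8231×6.50×0.637 = 3.41 mol·L⁻¹.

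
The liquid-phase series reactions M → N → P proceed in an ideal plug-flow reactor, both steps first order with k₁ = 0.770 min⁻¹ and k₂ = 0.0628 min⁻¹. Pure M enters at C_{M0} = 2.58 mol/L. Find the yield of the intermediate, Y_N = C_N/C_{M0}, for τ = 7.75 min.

Solving the coupled first-order balances gives C_N(τ) = [k₁/(k₂−k₁)]·C_{M0}·(e^(−k₁τ) − e^(−k₂τ)).
e^(−k₁τ) = e^(−0.770×7.75) = e^(−5.968) = 0.002561; e^(−k₂τ) = e^(−0.4867) = 0.6147.
C_N = 0.770×2.58/(0.0628−0.770) × (0.002561−0.6147) = (-2.809)×(-0.6121) = 1.719 mol/L.
Y_N = C_N/C_{M0} = 1.719/2.58 = 0.666.

0.666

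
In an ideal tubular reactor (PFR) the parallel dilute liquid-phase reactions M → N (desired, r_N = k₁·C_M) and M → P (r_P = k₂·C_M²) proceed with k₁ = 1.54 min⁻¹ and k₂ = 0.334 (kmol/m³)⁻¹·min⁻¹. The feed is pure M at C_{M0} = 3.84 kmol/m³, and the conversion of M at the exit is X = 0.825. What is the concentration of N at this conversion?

2.17 kmol/m³

C_M = C_{M0}(1−X) = 0.6720 kmol/m³.
Along a PFR/batch, dC_N/dC_M = −r_N/(r_N+r_P) = −k₁/(k₁+k₂·C_M).
Integrating from C_{M0} to C_M: C_N = (1.54/0.334)·ln[(1.54+0.334·3.84)/(1.54+0.334·0.672)] = 4.611·ln(2.823/1.764) = 2.166 kmol/m³.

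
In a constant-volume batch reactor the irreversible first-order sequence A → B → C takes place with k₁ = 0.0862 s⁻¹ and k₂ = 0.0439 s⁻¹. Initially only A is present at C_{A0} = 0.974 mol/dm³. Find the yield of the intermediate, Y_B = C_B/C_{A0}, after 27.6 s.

The intermediate concentration in a first-order A→B→C sequence is C_B = k₁C_{A0}(e^(−k₁t) − e^(−k₂t))/(k₂−k₁).
e^(−k₁t) = e^(−0.0862×27.6) = e^(−2.379) = 0.09263; e^(−k₂t) = e^(−1.212) = 0.2977.
C_B = 0.0862×0.974/(0.0439−0.0862) × (0.09263−0.2977) = (-1.985)×(-0.2051) = 0.4070 mol/dm³.
Y_B = C_B/C_{A0} = 0.4070/0.974 = 0.418.

0.418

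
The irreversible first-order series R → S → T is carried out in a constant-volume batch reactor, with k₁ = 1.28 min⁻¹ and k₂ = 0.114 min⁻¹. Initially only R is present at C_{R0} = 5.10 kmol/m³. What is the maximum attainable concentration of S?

4.03 kmol/m³

Evaluating C_S at t_opt = ln(k₂/k₁)/(k₂−k₁) gives C_{S,max}/C_{R0} = (k₁/k₂)^[k₂/(k₂−k₁)].
= (1.28/0.114)^(0.114/(0.114−1.28)) = (11.23)^(-0.09777) = 0.7894.
C_{S,max} = 0.7894×5.10 = 4.03 kmol/m³.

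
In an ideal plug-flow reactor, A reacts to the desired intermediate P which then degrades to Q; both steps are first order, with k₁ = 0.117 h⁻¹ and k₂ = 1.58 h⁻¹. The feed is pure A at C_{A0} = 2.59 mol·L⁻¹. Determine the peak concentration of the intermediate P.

For a first-order series the maximum intermediate yield is C_{P,max}/C_{A0} = (k₁/k₂)^[k₂/(k₂−k₁)].
= (0.117/1.58)^(1.58/(1.58−0.117)) = (0.07405)^(1.080) = 0.06013.
C_{P,max} = 0.06013×2.59 = 0.156 mol·L⁻¹.

0.156 mol·L⁻¹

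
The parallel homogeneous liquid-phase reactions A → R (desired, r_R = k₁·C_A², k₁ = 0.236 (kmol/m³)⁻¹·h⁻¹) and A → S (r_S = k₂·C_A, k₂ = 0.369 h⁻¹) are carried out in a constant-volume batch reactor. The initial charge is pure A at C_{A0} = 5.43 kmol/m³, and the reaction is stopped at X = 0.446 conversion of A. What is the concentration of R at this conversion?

C_A = C_{A0}(1−X) = 3.008 kmol/m³.
Along a PFR/batch, dC_S/dC_A = −r_S/(r_R+r_S) = −k₂/(k₂+k₁·C_A).
Integrating from C_{A0} to C_A: C_S = (0.369/0.236)·ln[(0.369+0.236·5.43)/(0.369+0.236·3.01)] = 1.564·ln(1.650/1.079) = 0.6646 kmol/m³.
Then C_R = (C_{A0}−C_A) − C_S = 2.422 − 0.6646 = 1.757 kmol/m³.

1.76 kmol/m³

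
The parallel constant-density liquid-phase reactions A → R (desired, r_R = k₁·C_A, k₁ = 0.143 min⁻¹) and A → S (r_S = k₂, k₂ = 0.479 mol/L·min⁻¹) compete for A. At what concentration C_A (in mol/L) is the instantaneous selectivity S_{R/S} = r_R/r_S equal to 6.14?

20.6 mol/L

S_{R/S} = (k₁/k₂)·C_A ⇒ C_A = S·k₂/k₁.
= 6.14×0.479/0.143 = 20.6 mol/L.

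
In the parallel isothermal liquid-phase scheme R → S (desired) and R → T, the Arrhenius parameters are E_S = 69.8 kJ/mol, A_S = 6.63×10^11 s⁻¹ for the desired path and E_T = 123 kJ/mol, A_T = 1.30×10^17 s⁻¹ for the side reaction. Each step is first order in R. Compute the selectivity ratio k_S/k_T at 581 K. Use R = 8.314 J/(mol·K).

0.310

Since both paths have the same order in R, the concentration cancels and S_{S/T} = k_S/k_T = (A_S/A_T)·exp[(E_T−E_S)/(RT)].
(E_T−E_S)/(RT) = (123−69.8)×10³/(8.314×581) = 53200/4830 = 11.01.
k_S/k_T = (6.63×10^11/1.30×10^17)·exp(11.01) = 5.100×10^-6 × 60688 = 0.310.
Since E_S < E_T, lowering the temperature improves selectivity toward S.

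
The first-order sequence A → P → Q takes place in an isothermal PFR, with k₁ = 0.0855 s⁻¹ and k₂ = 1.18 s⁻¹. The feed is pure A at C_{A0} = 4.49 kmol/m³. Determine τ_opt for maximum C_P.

For first-order series the maximum of C_P occurs at τ_opt = ln(k₂/k₁)/(k₂−k₁).
= ln(1.18/0.0855)/(1.18−0.0855) = ln(13.80)/1.095 = 2.625/1.095 = 2.40 s.

2.40 s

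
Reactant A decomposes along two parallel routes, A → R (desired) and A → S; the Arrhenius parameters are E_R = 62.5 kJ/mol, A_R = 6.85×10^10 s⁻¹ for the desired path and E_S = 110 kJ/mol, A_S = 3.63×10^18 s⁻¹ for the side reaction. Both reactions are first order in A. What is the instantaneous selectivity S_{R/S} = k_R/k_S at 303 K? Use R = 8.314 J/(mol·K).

Since both paths have the same order in A, the concentration cancels and S_{R/S} = k_R/k_S = (A_R/A_S)·exp[(E_S−E_R)/(RT)].
(E_S−E_R)/(RT) = (110−62.5)×10³/(8.314×303) = 47500/2519 = 18.86.
k_R/k_S = (6.85×10^10/3.63×10^18)·exp(18.86) = 1.887×10^-8 × 1.545×10^8 = 2.92.

2.92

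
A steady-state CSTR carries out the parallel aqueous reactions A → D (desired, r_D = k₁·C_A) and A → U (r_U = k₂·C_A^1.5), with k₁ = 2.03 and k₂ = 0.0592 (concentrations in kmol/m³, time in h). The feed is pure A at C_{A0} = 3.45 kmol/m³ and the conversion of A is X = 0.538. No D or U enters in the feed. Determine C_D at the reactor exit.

Exit C_A = C_{A0}(1−X) = 3.45×0.462 = 1.594 kmol/m³.
A CSTR operates uniformly at the exit composition, giving r_D = 3.236 and r_U = 0.1191 (each k·C_A^n at C_A = 1.594).
Fraction of consumed A going to D: r_D/(r_D+r_U) = 0.9645.
C_D = 0.9645·C_{A0}·X = 0.9645×3.45×0.538 = 1.79 kmol/m³.

1.79 kmol/m³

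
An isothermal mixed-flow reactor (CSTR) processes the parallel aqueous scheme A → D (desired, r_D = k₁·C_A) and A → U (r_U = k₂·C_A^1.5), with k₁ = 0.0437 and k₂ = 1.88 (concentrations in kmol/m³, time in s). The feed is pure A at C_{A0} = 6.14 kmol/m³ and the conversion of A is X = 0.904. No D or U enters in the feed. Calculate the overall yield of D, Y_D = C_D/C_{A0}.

0.0266

Exit C_A = C_{A0}(1−X) = 6.14×0.0960 = 0.5894 kmol/m³.
Rates in a CSTR are evaluated at the outlet concentration: r_D = 0.0437×0.5894 = 0.02576, r_U = 1.88×0.5894^1.5 = 0.8508.
Fraction of consumed A going to D: r_D/(r_D+r_U) = 0.02939.
C_D = 0.02939·C_{A0}·X = 0.02939×6.14×0.904 = 0.163 kmol/m³; Y_D = C_D/C_{A0} = 0.0266.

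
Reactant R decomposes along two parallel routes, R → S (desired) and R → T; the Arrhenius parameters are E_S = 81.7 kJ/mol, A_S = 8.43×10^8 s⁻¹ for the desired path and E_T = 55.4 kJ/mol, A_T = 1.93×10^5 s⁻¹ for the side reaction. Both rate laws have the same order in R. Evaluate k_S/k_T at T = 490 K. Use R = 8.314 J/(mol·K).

6.86

Since both paths have the same order in R, the concentration cancels and S_{S/T} = k_S/k_T = (A_S/A_T)·exp[(E_T−E_S)/(RT)].
(E_T−E_S)/(RT) = (55.4−81.7)×10³/(8.314×490) = -26300/4074 = -6.456.
k_S/k_T = (8.43×10^8/1.93×10^5)·exp(-6.456) = 4368 × 0.001571 = 6.86.
Since E_S > E_T, raising the temperature improves selectivity toward S.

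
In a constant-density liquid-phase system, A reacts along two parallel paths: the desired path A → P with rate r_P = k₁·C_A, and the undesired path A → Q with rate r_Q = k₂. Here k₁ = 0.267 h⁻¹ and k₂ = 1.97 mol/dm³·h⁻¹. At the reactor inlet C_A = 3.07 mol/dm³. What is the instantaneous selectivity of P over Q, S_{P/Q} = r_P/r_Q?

S_{P/Q} = r_P/r_Q = (k₁·C_A)/(k₂) = (k₁/k₂)·C_A.
= (0.267×3.070) / (1.97) = 0.8197/1.970 = 0.416.
Since the desired path is higher order in A, keeping C_A high (PFR or concentrated feed) favours P.

0.416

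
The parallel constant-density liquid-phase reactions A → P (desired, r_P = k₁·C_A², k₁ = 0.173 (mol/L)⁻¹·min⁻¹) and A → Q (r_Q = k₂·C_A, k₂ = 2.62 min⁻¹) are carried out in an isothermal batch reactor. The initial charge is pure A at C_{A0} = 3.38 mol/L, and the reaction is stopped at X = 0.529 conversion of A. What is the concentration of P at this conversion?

0.251 mol/L

C_A = C_{A0}(1−X) = 1.592 mol/L.
Along a PFR/batch, dC_Q/dC_A = −r_Q/(r_P+r_Q) = −k₂/(k₂+k₁·C_A).
Integrating from C_{A0} to C_A: C_Q = (2.62/0.173)·ln[(2.62+0.173·3.38)/(2.62+0.173·1.59)] = 15.14·ln(3.205/2.895) = 1.537 mol/L.
Then C_P = (C_{A0}−C_A) − C_Q = 1.788 − 1.537 = 0.2508 mol/L.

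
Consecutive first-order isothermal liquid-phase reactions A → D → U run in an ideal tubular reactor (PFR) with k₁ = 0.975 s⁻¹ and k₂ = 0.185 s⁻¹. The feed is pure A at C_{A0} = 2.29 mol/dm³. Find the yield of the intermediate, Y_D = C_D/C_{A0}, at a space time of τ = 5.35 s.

0.452

Solving the coupled first-order balances gives C_D(τ) = [k₁/(k₂−k₁)]·C_{A0}·(e^(−k₁τ) − e^(−k₂τ)).
e^(−k₁τ) = e^(−0.975×5.35) = e^(−5.216) = 0.005428; e^(−k₂τ) = e^(−0.9897) = 0.3717.
C_D = 0.975×2.29/(0.185−0.975) × (0.005428−0.3717) = (-2.826)×(-0.3662) = 1.035 mol/dm³.
Y_D = C_D/C_{A0} = 1.035/2.29 = 0.452.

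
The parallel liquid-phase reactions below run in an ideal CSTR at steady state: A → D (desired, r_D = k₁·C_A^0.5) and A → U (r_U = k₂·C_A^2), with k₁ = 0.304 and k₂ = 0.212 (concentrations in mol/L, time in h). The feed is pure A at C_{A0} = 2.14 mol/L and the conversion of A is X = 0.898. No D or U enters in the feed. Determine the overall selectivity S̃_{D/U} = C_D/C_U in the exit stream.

Exit C_A = C_{A0}(1−X) = 2.14×0.102 = 0.2183 mol/L.
In a CSTR the entire volume is at exit conditions, so r_D = 0.304×0.2183^0.5 = 0.1420 and r_U = 0.212×0.2183^2 = 0.01010.
Overall selectivity = C_D/C_U = r_Dτ/(r_Uτ) = r_D/r_U = 14.1.

14.1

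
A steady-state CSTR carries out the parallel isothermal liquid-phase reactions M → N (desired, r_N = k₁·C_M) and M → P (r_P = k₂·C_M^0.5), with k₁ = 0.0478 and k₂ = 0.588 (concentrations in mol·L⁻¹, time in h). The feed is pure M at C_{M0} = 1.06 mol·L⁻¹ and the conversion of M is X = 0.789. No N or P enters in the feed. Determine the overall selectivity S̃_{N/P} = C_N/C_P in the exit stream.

Exit C_M = C_{M0}(1−X) = 1.06×0.211 = 0.2237 mol·L⁻¹.
Rates in a CSTR are evaluated at the outlet concentration: r_N = 0.0478×0.2237 = 0.01069, r_P = 0.588×0.2237^0.5 = 0.2781.
Overall selectivity = C_N/C_P = r_Nτ/(r_Pτ) = r_N/r_P = 0.0384.

0.0384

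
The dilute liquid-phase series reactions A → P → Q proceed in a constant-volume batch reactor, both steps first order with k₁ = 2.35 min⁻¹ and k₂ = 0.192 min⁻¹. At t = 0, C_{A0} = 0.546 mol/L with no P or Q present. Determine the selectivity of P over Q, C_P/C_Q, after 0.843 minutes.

The intermediate concentration in a first-order A→B→C sequence is C_P = k₁C_{A0}(e^(−k₁t) − e^(−k₂t))/(k₂−k₁).
e^(−k₁t) = e^(−2.35×0.843) = e^(−1.981) = 0.1379; e^(−k₂t) = e^(−0.1619) = 0.8506.
C_P = 2.35×0.546/(0.192−2.35) × (0.1379−0.8506) = (-0.5946)×(-0.7126) = 0.4237 mol/L.
C_A = C_{A0}e^(−k₁t) = 0.07531 mol/L, so C_Q = C_{A0}−C_A−C_P = 0.04697 mol/L; C_P/C_Q = 9.02.

9.02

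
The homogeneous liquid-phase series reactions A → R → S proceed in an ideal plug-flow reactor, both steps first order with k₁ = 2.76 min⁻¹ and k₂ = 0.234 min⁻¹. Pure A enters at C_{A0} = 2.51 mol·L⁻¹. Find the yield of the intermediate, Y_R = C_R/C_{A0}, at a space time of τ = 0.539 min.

For first-order series with pure A initially, C_R(τ) = k₁C_{A0}/(k₂−k₁)·(e^(−k₁τ) − e^(−k₂τ)).
e^(−k₁τ) = e^(−2.76×0.539) = e^(−1.488) = 0.2259; e^(−k₂τ) = e^(−0.1261) = 0.8815.
C_R = 2.76×2.51/(0.234−2.76) × (0.2259−0.8815) = (-2.743)×(-0.6556) = 1.798 mol·L⁻¹.
Y_R = C_R/C_{A0} = 1.798/2.51 = 0.716.

0.716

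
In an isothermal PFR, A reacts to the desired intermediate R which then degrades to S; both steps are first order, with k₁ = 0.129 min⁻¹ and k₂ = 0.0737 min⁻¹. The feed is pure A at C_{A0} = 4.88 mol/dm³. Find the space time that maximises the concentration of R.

Setting dC_R/dτ = 0 gives τ_opt = ln(k₂/k₁)/(k₂−k₁).
= ln(0.0737/0.129)/(0.0737−0.129) = ln(0.5713)/-0.05530 = -0.5598/-0.05530 = 10.1 min.

10.1 min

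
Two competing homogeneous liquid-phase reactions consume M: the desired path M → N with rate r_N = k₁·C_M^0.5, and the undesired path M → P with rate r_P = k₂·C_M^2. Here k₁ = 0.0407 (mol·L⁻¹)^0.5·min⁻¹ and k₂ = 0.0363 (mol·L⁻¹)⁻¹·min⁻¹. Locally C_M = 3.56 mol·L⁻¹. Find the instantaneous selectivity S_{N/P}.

0.167

S_{N/P} = r_N/r_P = (k₁·C_M^0.5)/(k₂·C_M^2) = (k₁/k₂)·C_M^-1.5.
= (0.0407×3.560^0.5) / (0.0363×3.560^2) = 0.07679/0.4601 = 0.167.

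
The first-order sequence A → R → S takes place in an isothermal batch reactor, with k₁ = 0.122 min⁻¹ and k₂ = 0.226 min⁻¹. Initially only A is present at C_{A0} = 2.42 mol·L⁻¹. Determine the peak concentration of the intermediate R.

Evaluating C_R at t_opt = ln(k₂/k₁)/(k₂−k₁) gives C_{R,max}/C_{A0} = (k₁/k₂)^[k₂/(k₂−k₁)].
= (0.122/0.226)^(0.226/(0.226−0.122)) = (0.5398)^(2.173) = 0.2619.
C_{R,max} = 0.2619×2.42 = 0.634 mol·L⁻¹.

0.634 mol·L⁻¹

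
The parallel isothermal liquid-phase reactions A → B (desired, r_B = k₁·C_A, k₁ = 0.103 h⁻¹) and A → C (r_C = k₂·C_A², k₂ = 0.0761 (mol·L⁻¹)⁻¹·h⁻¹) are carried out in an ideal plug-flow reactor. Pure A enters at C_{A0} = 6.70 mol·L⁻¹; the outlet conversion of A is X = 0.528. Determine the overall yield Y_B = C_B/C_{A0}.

0.117

C_A = C_{A0}(1−X) = 3.162 mol·L⁻¹.
Along a PFR/batch, dC_B/dC_A = −r_B/(r_B+r_C) = −k₁/(k₁+k₂·C_A).
Integrating from C_{A0} to C_A: C_B = (0.103/0.0761)·ln[(0.103+0.0761·6.70)/(0.103+0.0761·3.16)] = 1.353·ln(0.6129/0.3437) = 0.7830 mol·L⁻¹.
Y_B = C_B/C_{A0} = 0.7830/6.70 = 0.117.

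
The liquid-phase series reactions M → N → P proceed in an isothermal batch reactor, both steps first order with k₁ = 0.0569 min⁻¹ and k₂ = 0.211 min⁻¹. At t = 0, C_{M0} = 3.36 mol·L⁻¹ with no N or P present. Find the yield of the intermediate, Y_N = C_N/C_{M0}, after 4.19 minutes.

0.138

For first-order series with pure M initially, C_N(t) = k₁C_{M0}/(k₂−k₁)·(e^(−k₁t) − e^(−k₂t)).
e^(−k₁t) = e^(−0.0569×4.19) = e^(−0.2384) = 0.7879; e^(−k₂t) = e^(−0.8841) = 0.4131.
C_N = 0.0569×3.36/(0.211−0.0569) × (0.7879−0.4131) = 1.241×0.3748 = 0.4650 mol·L⁻¹.
Y_N = C_N/C_{M0} = 0.4650/3.36 = 0.138.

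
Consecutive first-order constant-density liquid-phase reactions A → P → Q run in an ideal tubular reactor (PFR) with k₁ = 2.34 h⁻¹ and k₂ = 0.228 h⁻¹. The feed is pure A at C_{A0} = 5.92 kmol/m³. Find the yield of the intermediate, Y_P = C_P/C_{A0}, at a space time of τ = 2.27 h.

The intermediate concentration in a first-order A→B→C sequence is C_P = k₁C_{A0}(e^(−k₁τ) − e^(−k₂τ))/(k₂−k₁).
e^(−k₁τ) = e^(−2.34×2.27) = e^(−5.312) = 0.004933; e^(−k₂τ) = e^(−0.5176) = 0.5960.
C_P = 2.34×5.92/(0.228−2.34) × (0.004933−0.5960) = (-6.559)×(-0.5910) = 3.877 kmol/m³.
Y_P = C_P/C_{A0} = 3.877/5.92 = 0.655.

0.655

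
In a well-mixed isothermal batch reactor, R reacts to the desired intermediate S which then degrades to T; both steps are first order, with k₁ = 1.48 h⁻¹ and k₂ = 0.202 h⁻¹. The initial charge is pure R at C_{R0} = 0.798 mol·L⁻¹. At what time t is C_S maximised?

1.56 h

For first-order series the maximum of C_S occurs at t_opt = ln(k₂/k₁)/(k₂−k₁).
= ln(0.202/1.48)/(0.202−1.48) = ln(0.1365)/-1.278 = -1.992/-1.278 = 1.56 h.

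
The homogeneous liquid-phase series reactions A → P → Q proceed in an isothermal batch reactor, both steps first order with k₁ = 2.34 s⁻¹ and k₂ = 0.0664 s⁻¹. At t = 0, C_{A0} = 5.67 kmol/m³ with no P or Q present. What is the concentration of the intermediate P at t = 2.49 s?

4.93 kmol/m³

The intermediate concentration in a first-order A→B→C sequence is C_P = k₁C_{A0}(e^(−k₁t) − e^(−k₂t))/(k₂−k₁).
e^(−k₁t) = e^(−2.34×2.49) = e^(−5.827) = 0.002948; e^(−k₂t) = e^(−0.1653) = 0.8476.
C_P = 2.34×5.67/(0.0664−2.34) × (0.002948−0.8476) = (-5.836)×(-0.8447) = 4.929 kmol/m³.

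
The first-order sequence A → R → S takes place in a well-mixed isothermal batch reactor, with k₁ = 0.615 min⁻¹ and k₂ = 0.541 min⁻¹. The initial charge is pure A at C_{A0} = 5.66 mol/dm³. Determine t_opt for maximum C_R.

The intermediate peaks when r₁ = r₂, i.e. k₁e^(−k₁t) = k₂e^(−k₂t), giving t_opt = ln(k₂/k₁)/(k₂−k₁).
= ln(0.541/0.615)/(0.541−0.615) = ln(0.8797)/-0.07400 = -0.1282/-0.07400 = 1.73 min.

1.73 min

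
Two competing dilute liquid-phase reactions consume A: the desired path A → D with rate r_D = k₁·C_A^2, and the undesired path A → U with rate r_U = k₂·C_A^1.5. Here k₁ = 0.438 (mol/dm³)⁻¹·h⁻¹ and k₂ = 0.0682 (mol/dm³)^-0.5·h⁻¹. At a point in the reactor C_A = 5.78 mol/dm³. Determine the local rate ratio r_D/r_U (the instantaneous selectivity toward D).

15.4

S_{D/U} = r_D/r_U = (k₁·C_A^2)/(k₂·C_A^1.5) = (k₁/k₂)·C_A^0.5.
= (0.438×5.780^2) / (0.0682×5.780^1.5) = 14.63/0.9477 = 15.4.
Since the desired path is higher order in A, keeping C_A high (PFR or concentrated feed) favours D.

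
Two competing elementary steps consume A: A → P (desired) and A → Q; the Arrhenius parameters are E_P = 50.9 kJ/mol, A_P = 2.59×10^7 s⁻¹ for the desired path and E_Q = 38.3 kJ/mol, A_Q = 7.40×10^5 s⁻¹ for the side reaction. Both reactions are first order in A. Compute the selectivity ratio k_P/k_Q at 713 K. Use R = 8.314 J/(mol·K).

Since both paths have the same order in A, the concentration cancels and S_{P/Q} = k_P/k_Q = (A_P/A_Q)·exp[(E_Q−E_P)/(RT)].
(E_Q−E_P)/(RT) = (38.3−50.9)×10³/(8.314×713) = -12600/5928 = -2.126.
k_P/k_Q = (2.59×10^7/7.40×10^5)·exp(-2.126) = 35.00 × 0.1194 = 4.18.

4.18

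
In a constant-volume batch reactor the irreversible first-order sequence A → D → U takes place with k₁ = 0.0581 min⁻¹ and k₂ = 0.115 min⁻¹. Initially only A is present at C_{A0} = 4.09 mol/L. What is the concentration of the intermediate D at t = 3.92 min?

Solving the coupled first-order balances gives C_D(t) = [k₁/(k₂−k₁)]·C_{A0}·(e^(−k₁t) − e^(−k₂t)).
e^(−k₁t) = e^(−0.0581×3.92) = e^(−0.2278) = 0.7963; e^(−k₂t) = e^(−0.4508) = 0.6371.
C_D = 0.0581×4.09/(0.115−0.0581) × (0.7963−0.6371) = 4.176×0.1592 = 0.6649 mol/L.

0.665 mol/L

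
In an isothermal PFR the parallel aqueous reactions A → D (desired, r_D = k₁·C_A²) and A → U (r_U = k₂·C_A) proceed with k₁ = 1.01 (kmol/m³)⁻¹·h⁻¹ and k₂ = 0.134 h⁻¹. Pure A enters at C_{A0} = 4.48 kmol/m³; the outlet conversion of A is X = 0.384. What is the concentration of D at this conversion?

C_A = C_{A0}(1−X) = 2.760 kmol/m³.
Along a PFR/batch, dC_U/dC_A = −r_U/(r_D+r_U) = −k₂/(k₂+k₁·C_A).
Integrating from C_{A0} to C_A: C_U = (0.134/1.01)·ln[(0.134+1.01·4.48)/(0.134+1.01·2.76)] = 0.1327·ln(4.659/2.921) = 0.06192 kmol/m³.
Then C_D = (C_{A0}−C_A) − C_U = 1.720 − 0.06192 = 1.658 kmol/m³.

1.66 kmol/m³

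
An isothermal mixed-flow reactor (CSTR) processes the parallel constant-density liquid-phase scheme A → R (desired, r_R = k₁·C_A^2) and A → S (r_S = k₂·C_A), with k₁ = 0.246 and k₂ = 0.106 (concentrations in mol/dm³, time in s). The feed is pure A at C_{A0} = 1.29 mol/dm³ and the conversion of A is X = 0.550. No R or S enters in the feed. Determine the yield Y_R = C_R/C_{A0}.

Exit C_A = C_{A0}(1−X) = 1.29×0.450 = 0.5805 mol/dm³.
In a CSTR the entire volume is at exit conditions, so r_R = 0.246×0.5805^2 = 0.08290 and r_S = 0.106×0.5805 = 0.06153.
Fraction of consumed A going to R: r_R/(r_R+r_S) = 0.5740.
C_R = 0.5740·C_{A0}·X = 0.5740×1.29×0.550 = 0.407 mol/dm³; Y_R = C_R/C_{A0} = 0.316.

0.316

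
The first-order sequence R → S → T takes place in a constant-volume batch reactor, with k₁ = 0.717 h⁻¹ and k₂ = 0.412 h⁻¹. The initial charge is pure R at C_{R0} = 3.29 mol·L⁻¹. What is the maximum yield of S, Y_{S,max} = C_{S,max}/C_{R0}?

At the optimum, C_{S,max}/C_{R0} = (k₁/k₂)^[k₂/(k₂−k₁)].
= (0.717/0.412)^(0.412/(0.412−0.717)) = (1.740)^(-1.351) = 0.4731.

0.473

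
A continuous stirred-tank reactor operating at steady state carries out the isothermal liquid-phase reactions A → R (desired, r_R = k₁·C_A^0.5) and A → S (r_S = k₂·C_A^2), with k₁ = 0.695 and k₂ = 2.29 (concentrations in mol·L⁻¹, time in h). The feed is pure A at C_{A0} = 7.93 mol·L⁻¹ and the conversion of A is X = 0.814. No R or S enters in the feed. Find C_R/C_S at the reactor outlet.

Exit C_A = C_{A0}(1−X) = 7.93×0.186 = 1.475 mol·L⁻¹.
A CSTR operates uniformly at the exit composition, giving r_R = 0.8441 and r_S = 4.982 (each k·C_A^n at C_A = 1.475).
Overall selectivity = C_R/C_S = r_Rτ/(r_Sτ) = r_R/r_S = 0.169.

0.169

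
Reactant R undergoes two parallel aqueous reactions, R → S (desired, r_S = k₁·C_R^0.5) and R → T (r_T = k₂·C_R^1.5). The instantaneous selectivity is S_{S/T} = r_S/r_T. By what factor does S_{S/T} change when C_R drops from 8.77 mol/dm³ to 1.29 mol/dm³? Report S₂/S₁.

6.80

S_{S/T} = (k₁/k₂)·C_R⁻¹, so S₂/S₁ = (C_{R,2}/C_{R,1})⁻¹.
= 8.77/1.29 = 6.80.
Selectivity toward S rises as C_R falls — low-concentration operation is favoured.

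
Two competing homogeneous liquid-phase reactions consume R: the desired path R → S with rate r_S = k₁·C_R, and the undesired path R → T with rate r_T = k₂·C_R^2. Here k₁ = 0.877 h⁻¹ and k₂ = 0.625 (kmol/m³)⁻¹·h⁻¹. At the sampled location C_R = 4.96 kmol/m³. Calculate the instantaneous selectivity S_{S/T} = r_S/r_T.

0.283

S_{S/T} = r_S/r_T = (k₁·C_R)/(k₂·C_R^2) = (k₁/k₂)·C_R⁻¹.
= (0.877×4.960) / (0.625×4.960^2) = 4.350/15.38 = 0.283.
The undesired path is higher order in R, so low C_R (CSTR or dilute feed) favours S.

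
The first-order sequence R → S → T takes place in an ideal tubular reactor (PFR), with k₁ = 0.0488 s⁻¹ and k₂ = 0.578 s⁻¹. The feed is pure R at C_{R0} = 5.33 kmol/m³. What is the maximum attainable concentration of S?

At the optimum, C_{S,max}/C_{R0} = (k₁/k₂)^[k₂/(k₂−k₁)].
= (0.0488/0.578)^(0.578/(0.578−0.0488)) = (0.08443)^(1.092) = 0.06722.
C_{S,max} = 0.06722×5.33 = 0.358 kmol/m³.

0.358 kmol/m³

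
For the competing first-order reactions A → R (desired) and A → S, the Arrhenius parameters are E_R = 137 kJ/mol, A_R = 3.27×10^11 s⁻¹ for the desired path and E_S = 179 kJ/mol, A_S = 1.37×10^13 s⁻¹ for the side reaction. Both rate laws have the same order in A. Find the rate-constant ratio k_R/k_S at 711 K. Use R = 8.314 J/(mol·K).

Since both paths have the same order in A, the concentration cancels and S_{R/S} = k_R/k_S = (A_R/A_S)·exp[(E_S−E_R)/(RT)].
(E_S−E_R)/(RT) = (179−137)×10³/(8.314×711) = 42000/5911 = 7.105.
k_R/k_S = (3.27×10^11/1.37×10^13)·exp(7.105) = 0.02387 × 1218 = 29.1.

29.1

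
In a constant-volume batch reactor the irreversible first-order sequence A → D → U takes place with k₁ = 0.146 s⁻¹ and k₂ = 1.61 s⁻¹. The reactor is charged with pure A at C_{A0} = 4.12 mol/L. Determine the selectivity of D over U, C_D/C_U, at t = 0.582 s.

1.82

Solving the coupled first-order balances gives C_D(t) = [k₁/(k₂−k₁)]·C_{A0}·(e^(−k₁t) − e^(−k₂t)).
e^(−k₁t) = e^(−0.146×0.582) = e^(−0.08497) = 0.9185; e^(−k₂t) = e^(−0.9370) = 0.3918.
C_D = 0.146×4.12/(1.61−0.146) × (0.9185−0.3918) = 0.4109×0.5267 = 0.2164 mol/L.
C_A = C_{A0}e^(−k₁t) = 3.784 mol/L, so C_U = C_{A0}−C_A−C_D = 0.1192 mol/L; C_D/C_U = 1.82.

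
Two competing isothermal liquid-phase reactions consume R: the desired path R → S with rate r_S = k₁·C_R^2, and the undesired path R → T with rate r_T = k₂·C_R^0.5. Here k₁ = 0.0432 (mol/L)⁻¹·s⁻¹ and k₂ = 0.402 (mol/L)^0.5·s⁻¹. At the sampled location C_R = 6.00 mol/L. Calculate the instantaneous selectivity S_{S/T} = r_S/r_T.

1.58

S_{S/T} = r_S/r_T = (k₁·C_R^2)/(k₂·C_R^0.5) = (k₁/k₂)·C_R^1.5.
= (0.0432×6.000^2) / (0.402×6.000^0.5) = 1.555/0.9847 = 1.58.
Since the desired path is higher order in R, keeping C_R high (PFR or concentrated feed) favours S.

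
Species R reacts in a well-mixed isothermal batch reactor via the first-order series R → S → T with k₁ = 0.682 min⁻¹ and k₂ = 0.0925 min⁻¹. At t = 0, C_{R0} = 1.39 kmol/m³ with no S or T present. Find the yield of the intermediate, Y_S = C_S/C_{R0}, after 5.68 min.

0.660

For first-order series with pure R initially, C_S(t) = k₁C_{R0}/(k₂−k₁)·(e^(−k₁t) − e^(−k₂t)).
e^(−k₁t) = e^(−0.682×5.68) = e^(−3.874) = 0.02078; e^(−k₂t) = e^(−0.5254) = 0.5913.
C_S = 0.682×1.39/(0.0925−0.682) × (0.02078−0.5913) = (-1.608)×(-0.5705) = 0.9175 kmol/m³.
Y_S = C_S/C_{R0} = 0.9175/1.39 = 0.660.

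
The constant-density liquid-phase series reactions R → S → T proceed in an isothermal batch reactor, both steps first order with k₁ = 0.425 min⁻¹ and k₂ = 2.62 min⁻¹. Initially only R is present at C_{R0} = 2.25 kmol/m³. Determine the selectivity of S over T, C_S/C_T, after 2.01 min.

For first-order series with pure R initially, C_S(t) = k₁C_{R0}/(k₂−k₁)·(e^(−k₁t) − e^(−k₂t)).
e^(−k₁t) = e^(−0.425×2.01) = e^(−0.8542) = 0.4256; e^(−k₂t) = e^(−5.266) = 0.005163.
C_S = 0.425×2.25/(2.62−0.425) × (0.4256−0.005163) = 0.4356×0.4204 = 0.1832 kmol/m³.
C_R = C_{R0}e^(−k₁t) = 0.9576 kmol/m³, so C_T = C_{R0}−C_R−C_S = 1.109 kmol/m³; C_S/C_T = 0.165.

0.165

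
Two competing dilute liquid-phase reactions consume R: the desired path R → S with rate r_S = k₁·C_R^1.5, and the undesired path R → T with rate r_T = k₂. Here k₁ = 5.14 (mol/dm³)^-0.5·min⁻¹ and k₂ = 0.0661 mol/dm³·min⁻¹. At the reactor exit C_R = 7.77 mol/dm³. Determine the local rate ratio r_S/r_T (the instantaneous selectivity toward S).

1684

S_{S/T} = r_S/r_T = (k₁·C_R^1.5)/(k₂) = (k₁/k₂)·C_R^1.5.
= (5.14×7.770^1.5) / (0.0661) = 111.3/0.06610 = 1684.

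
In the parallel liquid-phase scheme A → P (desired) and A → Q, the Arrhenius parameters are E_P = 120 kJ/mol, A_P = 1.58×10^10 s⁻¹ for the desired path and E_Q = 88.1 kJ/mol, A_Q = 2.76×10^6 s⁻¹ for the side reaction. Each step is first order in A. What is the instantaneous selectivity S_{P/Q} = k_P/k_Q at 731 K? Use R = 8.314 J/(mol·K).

k_P/k_Q = (A_P/A_Q)·exp[−(E_P−E_Q)/(RT)] = (A_P/A_Q)·exp[(E_Q−E_P)/(RT)].
(E_Q−E_P)/(RT) = (88.1−120)×10³/(8.314×731) = -31900/6078 = -5.249.
k_P/k_Q = (1.58×10^10/2.76×10^6)·exp(-5.249) = 5725 × 0.005254 = 30.1.
Since E_P > E_Q, raising the temperature improves selectivity toward P.

30.1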